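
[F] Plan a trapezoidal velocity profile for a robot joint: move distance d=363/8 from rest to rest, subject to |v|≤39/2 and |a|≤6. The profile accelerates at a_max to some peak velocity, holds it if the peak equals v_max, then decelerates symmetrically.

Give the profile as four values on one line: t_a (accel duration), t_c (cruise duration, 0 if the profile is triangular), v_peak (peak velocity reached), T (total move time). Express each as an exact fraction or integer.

vₘ²/aₘ = (39/2)²/6 = 507/8
363/8 < 507/8 ⇒ no cruise
v_peak = √(363/8·6) = √(1089/4) = 33/2
t_a = (33/2)/6 = 11/4; t_c = 0
T = 2·11/4 = 11/2

t_a=11/4 t_c=0 v_peak=33/2 T=11/2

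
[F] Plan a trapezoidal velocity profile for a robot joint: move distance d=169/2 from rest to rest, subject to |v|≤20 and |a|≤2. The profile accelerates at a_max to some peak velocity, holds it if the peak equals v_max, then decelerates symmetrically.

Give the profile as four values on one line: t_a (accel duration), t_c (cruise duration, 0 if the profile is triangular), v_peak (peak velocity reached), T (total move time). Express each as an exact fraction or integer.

t_a=13/2 t_c=0 v_peak=13 T=13

vₘ²/aₘ = 20²/2 = 200
169/2 < 200 → triangular
v_peak = √(169/2·2) = √169 = 13
t_a = 13/2; t_c = 0
T = 2·13/2 = 13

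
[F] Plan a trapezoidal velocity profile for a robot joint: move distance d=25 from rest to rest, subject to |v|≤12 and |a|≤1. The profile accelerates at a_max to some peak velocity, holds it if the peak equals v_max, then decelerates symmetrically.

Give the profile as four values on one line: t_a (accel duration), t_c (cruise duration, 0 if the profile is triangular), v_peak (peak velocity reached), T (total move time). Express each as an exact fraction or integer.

vₘ²/aₘ = 12²/1 = 144
25 < 144 ⇒ no cruise
v_peak = √(25·1) = √25 = 5
t_a = 5/1 = 5; t_c = 0
T = 2·5 = 10

t_a=5 t_c=0 v_peak=5 T=10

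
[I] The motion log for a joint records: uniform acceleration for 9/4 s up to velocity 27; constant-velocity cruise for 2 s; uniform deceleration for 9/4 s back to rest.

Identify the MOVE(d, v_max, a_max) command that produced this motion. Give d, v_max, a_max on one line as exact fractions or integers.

d=459/4 v_max=27 a_max=12

a_max = 27/(9/4) = 12
d_a = ½·27·9/4 = 243/8; d_c = 27·2 = 54
d = 2·243/8 + 54 = 459/4
t_c = 2 > 0 ⇒ limit active, v_max = 27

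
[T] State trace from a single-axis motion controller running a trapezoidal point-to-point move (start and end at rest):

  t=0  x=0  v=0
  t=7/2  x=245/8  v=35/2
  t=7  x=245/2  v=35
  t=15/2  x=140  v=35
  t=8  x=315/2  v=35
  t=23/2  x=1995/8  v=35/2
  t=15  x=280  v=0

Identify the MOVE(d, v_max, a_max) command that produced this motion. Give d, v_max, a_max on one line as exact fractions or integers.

d=280 v_max=35 a_max=5

final state: t=15, x=280, v=0 → d = 280
a_max = (35/2−0)/(7/2−0) = 5
max v = 35 over t∈[7,8] → v_max = 35
check: 35·(7+1) = 280 ✓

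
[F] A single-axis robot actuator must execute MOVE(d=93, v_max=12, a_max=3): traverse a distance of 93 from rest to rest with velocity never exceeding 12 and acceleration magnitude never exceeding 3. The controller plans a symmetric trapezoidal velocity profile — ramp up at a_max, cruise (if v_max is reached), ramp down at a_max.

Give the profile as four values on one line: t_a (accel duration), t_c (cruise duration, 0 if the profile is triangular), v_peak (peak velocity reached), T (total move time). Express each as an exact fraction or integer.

t_a=4 t_c=15/4 v_peak=12 T=47/4

v_max²/a_max = 12²/3 = 48
93 ≥ 48 ⇒ cruise phase
t_a = 12/3 = 4; v_peak = 12
d_cruise = 93 − 48 = 45; t_c = 45/12 = 15/4
T = 2·4 + 15/4 = 47/4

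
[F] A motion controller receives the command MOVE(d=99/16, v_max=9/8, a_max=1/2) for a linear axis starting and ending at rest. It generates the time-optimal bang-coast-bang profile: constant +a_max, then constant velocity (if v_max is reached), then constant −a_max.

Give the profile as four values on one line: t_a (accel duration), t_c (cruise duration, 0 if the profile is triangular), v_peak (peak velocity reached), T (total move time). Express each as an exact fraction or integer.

t_a=9/4 t_c=13/4 v_peak=9/8 T=31/4

vₘ²/aₘ = (9/8)²/(1/2) = 81/32
99/16 ≥ 81/32 ⇒ cruise phase
t_a = (9/8)/(1/2) = 9/4; v_peak = 9/8
d_cruise = 99/16 − 81/32 = 117/32; t_c = (117/32)/(9/8) = 13/4
T = 2·9/4 + 13/4 = 31/4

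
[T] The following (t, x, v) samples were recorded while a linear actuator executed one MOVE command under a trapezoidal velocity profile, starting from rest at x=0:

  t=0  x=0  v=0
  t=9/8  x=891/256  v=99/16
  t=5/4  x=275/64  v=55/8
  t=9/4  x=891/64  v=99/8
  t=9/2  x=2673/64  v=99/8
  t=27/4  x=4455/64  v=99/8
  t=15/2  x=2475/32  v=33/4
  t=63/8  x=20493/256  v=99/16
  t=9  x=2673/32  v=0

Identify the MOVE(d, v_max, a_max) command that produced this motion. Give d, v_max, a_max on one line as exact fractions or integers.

final state: t=9, x=2673/32, v=0 → d = 2673/32
a_max = (99/16−0)/(9/8−0) = 11/2
max v = 99/8 over t∈[9/4,27/4] → v_max = 99/8
check: 99/8·(9/4+9/2) = 2673/32 ✓

d=2673/32 v_max=99/8 a_max=11/2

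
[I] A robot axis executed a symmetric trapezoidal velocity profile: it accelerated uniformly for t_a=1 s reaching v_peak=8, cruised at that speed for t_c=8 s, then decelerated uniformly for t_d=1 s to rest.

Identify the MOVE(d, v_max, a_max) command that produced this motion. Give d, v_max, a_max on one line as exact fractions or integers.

d=72 v_max=8 a_max=8

a_max = 8/1 = 8
d_a = ½·8·1 = 4; d_c = 8·8 = 64
d = 2·4 + 64 = 72
t_c = 8 > 0 so v_max = 8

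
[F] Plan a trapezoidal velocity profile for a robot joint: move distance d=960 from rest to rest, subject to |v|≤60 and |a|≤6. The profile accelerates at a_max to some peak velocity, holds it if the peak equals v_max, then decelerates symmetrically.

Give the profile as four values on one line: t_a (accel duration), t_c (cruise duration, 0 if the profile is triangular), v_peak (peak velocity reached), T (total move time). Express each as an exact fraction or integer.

t_a=10 t_c=6 v_peak=60 T=26

(v_max)²/a_max = 60²/6 = 600
960 ≥ 600 → trapezoidal
t_a = 60/6 = 10; v_peak = 60
d_cruise = 960 − 600 = 360; t_c = 360/60 = 6
T = 2·10 + 6 = 26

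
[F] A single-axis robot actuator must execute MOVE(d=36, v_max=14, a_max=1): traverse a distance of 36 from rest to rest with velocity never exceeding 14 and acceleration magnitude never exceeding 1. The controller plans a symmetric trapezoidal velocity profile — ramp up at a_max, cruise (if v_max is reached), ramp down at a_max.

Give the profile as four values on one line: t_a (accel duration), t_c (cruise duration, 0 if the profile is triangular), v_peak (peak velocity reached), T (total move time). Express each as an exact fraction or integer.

t_a=6 t_c=0 v_peak=6 T=12

vₘ²/aₘ = 14²/1 = 196
36 < 196 ⇒ no cruise
v_peak = √(36·1) = √36 = 6
t_a = 6/1 = 6; t_c = 0
T = 2·6 = 12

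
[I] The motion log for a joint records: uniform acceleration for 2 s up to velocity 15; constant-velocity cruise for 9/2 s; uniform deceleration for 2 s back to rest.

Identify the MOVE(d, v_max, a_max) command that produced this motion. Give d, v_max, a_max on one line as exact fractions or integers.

d=195/2 v_max=15 a_max=15/2

a_max = 15/2
d_a = ½·15·2 = 15; d_c = 15·9/2 = 135/2
d = 2·15 + 135/2 = 195/2
t_c = 9/2 > 0 so v_max = 15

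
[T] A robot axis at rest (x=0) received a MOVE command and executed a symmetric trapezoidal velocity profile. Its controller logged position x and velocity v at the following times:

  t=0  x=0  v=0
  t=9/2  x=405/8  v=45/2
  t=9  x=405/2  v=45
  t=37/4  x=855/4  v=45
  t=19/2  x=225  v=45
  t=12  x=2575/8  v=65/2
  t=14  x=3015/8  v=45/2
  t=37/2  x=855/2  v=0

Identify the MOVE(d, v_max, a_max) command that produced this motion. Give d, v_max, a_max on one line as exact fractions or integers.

d=855/2 v_max=45 a_max=5

final state: t=37/2, x=855/2, v=0 → d = 855/2
a_max = (45/2−0)/(9/2−0) = 5
max v = 45 over t∈[9,19/2] → v_max = 45
check: 45·(9+1/2) = 855/2 ✓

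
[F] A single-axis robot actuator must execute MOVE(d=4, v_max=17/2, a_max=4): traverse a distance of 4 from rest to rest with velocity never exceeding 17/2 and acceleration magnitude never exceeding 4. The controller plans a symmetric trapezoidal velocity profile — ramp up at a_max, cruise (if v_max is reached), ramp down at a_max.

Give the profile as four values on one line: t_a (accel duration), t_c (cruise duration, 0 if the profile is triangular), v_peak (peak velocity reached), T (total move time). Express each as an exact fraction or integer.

vₘ²/aₘ = (17/2)²/4 = 289/16
4 < 289/16 → triangular
v_peak = √(4·4) = √16 = 4
t_a = 4/4 = 1; t_c = 0
T = 2·1 = 2

t_a=1 t_c=0 v_peak=4 T=2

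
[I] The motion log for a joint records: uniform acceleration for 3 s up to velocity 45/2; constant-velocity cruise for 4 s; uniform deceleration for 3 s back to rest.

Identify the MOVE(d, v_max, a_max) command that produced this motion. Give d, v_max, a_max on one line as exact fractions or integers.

d=315/2 v_max=45/2 a_max=15/2

a_max = (45/2)/3 = 15/2
d_a = ½·45/2·3 = 135/4; d_c = 45/2·4 = 90
d = 2·135/4 + 90 = 315/2
t_c = 4 > 0 ⇒ limit active, v_max = 45/2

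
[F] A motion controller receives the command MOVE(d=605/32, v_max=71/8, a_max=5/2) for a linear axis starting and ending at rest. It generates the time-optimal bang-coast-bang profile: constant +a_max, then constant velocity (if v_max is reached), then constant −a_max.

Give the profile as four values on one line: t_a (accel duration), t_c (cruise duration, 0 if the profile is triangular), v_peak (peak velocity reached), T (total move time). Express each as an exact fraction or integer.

v_max²/a_max = (71/8)²/(5/2) = 5041/160
605/32 < 5041/160 → triangular
v_peak = √(605/32·5/2) = √(3025/64) = 55/8
t_a = (55/8)/(5/2) = 11/4; t_c = 0
T = 2·11/4 = 11/2

t_a=11/4 t_c=0 v_peak=55/8 T=11/2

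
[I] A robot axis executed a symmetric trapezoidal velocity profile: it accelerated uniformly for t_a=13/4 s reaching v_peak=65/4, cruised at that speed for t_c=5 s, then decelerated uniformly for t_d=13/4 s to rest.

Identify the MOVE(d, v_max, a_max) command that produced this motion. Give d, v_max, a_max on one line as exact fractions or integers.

d=2145/16 v_max=65/4 a_max=5

a_max = (65/4)/(13/4) = 5
d_a = ½·65/4·13/4 = 845/32; d_c = 65/4·5 = 325/4
d = 2·845/32 + 325/4 = 2145/16
t_c = 5 > 0 so v_max = 65/4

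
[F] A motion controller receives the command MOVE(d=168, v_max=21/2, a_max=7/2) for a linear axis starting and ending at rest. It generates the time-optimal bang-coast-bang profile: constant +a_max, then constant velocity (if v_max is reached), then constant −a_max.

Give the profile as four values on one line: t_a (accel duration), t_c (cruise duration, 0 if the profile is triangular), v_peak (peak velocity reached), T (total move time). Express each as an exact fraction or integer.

(v_max)²/a_max = (21/2)²/(7/2) = 63/2
168 ≥ 63/2 ⇒ cruise phase
t_a = (21/2)/(7/2) = 3; v_peak = 21/2
d_cruise = 168 − 63/2 = 273/2; t_c = (273/2)/(21/2) = 13
T = 2·3 + 13 = 19

t_a=3 t_c=13 v_peak=21/2 T=19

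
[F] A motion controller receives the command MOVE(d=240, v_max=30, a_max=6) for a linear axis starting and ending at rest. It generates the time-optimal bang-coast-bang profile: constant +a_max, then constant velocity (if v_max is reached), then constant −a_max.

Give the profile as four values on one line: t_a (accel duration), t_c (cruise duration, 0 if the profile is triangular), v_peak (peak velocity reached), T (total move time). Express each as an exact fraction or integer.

vₘ²/aₘ = 30²/6 = 150
240 ≥ 150 so v_max reached
t_a = 30/6 = 5; v_peak = 30
d_cruise = 240 − 150 = 90; t_c = 90/30 = 3
T = 2·5 + 3 = 13

t_a=5 t_c=3 v_peak=30 T=13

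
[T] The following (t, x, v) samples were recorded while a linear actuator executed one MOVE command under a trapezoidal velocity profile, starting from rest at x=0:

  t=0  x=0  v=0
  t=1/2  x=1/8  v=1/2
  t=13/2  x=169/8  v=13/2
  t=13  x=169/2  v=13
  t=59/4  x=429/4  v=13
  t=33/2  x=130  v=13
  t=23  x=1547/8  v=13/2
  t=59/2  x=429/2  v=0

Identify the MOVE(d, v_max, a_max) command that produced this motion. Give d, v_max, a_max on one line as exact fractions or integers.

final state: t=59/2, x=429/2, v=0 → d = 429/2
a_max = (1/2−0)/(1/2−0) = 1
max v = 13 over t∈[13,33/2] → v_max = 13
check: 13·(13+7/2) = 429/2 ✓

d=429/2 v_max=13 a_max=1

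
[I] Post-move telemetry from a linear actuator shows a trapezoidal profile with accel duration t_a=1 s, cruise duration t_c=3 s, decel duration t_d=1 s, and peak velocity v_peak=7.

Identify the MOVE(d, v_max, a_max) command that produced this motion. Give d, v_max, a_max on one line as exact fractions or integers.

a_max = 7/1 = 7
d_a = ½·7·1 = 7/2; d_c = 7·3 = 21
d = 2·7/2 + 21 = 28
t_c = 3 > 0 ⇒ limit active, v_max = 7

d=28 v_max=7 a_max=7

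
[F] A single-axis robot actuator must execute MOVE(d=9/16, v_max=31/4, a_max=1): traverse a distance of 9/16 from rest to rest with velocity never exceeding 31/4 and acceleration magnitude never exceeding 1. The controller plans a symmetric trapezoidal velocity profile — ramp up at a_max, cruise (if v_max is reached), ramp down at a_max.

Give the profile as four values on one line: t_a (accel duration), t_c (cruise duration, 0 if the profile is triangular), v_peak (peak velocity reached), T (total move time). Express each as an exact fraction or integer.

(v_max)²/a_max = (31/4)²/1 = 961/16
9/16 < 961/16 so t_c = 0
v_peak = √(9/16·1) = √(9/16) = 3/4
t_a = (3/4)/1 = 3/4; t_c = 0
T = 2·3/4 = 3/2

t_a=3/4 t_c=0 v_peak=3/4 T=3/2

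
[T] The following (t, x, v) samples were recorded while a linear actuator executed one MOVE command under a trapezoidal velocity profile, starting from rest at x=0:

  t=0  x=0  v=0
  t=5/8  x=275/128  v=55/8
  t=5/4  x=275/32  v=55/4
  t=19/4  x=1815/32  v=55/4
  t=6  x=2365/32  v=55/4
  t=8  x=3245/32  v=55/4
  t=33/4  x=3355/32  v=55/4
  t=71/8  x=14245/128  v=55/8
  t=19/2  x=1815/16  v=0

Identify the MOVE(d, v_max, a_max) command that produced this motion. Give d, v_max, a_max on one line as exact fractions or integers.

d=1815/16 v_max=55/4 a_max=11

final state: t=19/2, x=1815/16, v=0 → d = 1815/16
a_max = (55/8−0)/(5/8−0) = 11
max v = 55/4 over t∈[5/4,33/4] → v_max = 55/4
check: 55/4·(5/4+7) = 1815/16 ✓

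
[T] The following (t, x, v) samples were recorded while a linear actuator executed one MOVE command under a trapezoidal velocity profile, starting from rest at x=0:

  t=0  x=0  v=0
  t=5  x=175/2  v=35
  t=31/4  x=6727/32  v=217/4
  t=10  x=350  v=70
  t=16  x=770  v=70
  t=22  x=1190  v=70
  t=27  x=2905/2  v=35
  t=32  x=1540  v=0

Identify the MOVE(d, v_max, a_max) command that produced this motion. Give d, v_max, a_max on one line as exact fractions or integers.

d=1540 v_max=70 a_max=7

final state: t=32, x=1540, v=0 → d = 1540
a_max = (35−0)/(5−0) = 7
max v = 70 over t∈[10,22] → v_max = 70
check: 70·(10+12) = 1540 ✓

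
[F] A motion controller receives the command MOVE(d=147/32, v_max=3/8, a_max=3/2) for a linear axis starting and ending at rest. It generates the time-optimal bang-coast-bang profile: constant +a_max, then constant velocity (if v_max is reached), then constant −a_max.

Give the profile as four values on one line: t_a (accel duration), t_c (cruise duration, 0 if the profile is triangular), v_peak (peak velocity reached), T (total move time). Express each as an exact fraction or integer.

vₘ²/aₘ = (3/8)²/(3/2) = 3/32
147/32 ≥ 3/32 → trapezoidal
t_a = (3/8)/(3/2) = 1/4; v_peak = 3/8
d_cruise = 147/32 − 3/32 = 9/2; t_c = (9/2)/(3/8) = 12
T = 2·1/4 + 12 = 25/2

t_a=1/4 t_c=12 v_peak=3/8 T=25/2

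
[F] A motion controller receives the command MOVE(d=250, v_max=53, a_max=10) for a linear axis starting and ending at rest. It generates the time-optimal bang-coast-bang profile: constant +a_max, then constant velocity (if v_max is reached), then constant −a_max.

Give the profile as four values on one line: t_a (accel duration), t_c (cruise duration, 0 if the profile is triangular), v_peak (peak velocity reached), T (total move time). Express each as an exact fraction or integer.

v_max²/a_max = 53²/10 = 2809/10
250 < 2809/10 → triangular
v_peak = √(250·10) = √2500 = 50
t_a = 50/10 = 5; t_c = 0
T = 2·5 = 10

t_a=5 t_c=0 v_peak=50 T=10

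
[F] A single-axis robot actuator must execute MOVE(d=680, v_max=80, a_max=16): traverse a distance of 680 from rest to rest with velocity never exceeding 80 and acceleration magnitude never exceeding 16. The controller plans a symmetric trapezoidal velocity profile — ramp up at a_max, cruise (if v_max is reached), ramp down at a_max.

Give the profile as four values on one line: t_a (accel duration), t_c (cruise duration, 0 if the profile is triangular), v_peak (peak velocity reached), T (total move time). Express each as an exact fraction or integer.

vₘ²/aₘ = 80²/16 = 400
680 ≥ 400 so v_max reached
t_a = 80/16 = 5; v_peak = 80
d_cruise = 680 − 400 = 280; t_c = 280/80 = 7/2
T = 2·5 + 7/2 = 27/2

t_a=5 t_c=7/2 v_peak=80 T=27/2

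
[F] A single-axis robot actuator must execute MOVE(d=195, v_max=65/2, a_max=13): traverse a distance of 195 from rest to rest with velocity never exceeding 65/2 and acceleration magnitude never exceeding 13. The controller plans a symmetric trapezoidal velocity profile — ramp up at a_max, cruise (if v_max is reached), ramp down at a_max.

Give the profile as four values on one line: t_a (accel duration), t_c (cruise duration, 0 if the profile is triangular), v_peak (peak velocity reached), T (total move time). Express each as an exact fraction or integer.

vₘ²/aₘ = (65/2)²/13 = 325/4
195 ≥ 325/4 → trapezoidal
t_a = (65/2)/13 = 5/2; v_peak = 65/2
d_cruise = 195 − 325/4 = 455/4; t_c = (455/4)/(65/2) = 7/2
T = 2·5/2 + 7/2 = 17/2

t_a=5/2 t_c=7/2 v_peak=65/2 T=17/2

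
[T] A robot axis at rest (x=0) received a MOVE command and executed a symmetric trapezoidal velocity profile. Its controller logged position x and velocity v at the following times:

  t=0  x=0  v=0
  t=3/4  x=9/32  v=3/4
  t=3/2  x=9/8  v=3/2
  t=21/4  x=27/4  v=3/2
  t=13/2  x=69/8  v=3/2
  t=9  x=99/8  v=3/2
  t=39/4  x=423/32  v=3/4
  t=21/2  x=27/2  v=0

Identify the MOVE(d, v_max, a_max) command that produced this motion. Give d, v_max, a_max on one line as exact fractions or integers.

d=27/2 v_max=3/2 a_max=1

final state: t=21/2, x=27/2, v=0 → d = 27/2
a_max = (3/4−0)/(3/4−0) = 1
max v = 3/2 over t∈[3/2,9] → v_max = 3/2
check: 3/2·(3/2+15/2) = 27/2 ✓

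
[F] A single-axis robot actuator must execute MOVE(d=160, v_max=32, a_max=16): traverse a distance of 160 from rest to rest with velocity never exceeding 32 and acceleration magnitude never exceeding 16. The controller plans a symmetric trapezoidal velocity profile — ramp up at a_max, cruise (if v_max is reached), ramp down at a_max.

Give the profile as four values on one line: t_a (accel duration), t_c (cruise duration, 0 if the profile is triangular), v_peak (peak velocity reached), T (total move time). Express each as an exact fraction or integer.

(v_max)²/a_max = 32²/16 = 64
160 ≥ 64 so v_max reached
t_a = 32/16 = 2; v_peak = 32
d_cruise = 160 − 64 = 96; t_c = 96/32 = 3
T = 2·2 + 3 = 7

t_a=2 t_c=3 v_peak=32 T=7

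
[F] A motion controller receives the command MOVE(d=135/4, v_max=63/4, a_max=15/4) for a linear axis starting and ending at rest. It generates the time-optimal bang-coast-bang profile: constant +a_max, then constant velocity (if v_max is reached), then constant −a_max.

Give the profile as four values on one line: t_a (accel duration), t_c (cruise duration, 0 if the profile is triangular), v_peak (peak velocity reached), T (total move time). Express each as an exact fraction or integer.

(v_max)²/a_max = (63/4)²/(15/4) = 1323/20
135/4 < 1323/20 → triangular
v_peak = √(135/4·15/4) = √(2025/16) = 45/4
t_a = (45/4)/(15/4) = 3; t_c = 0
T = 2·3 = 6

t_a=3 t_c=0 v_peak=45/4 T=6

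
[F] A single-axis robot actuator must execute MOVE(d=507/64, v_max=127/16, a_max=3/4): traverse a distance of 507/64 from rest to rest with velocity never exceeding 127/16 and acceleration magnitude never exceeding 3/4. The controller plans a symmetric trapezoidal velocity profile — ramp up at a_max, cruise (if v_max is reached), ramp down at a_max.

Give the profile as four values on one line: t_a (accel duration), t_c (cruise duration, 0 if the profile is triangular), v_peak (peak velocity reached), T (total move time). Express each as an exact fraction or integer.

t_a=13/4 t_c=0 v_peak=39/16 T=13/2

(v_max)²/a_max = (127/16)²/(3/4) = 16129/192
507/64 < 16129/192 so t_c = 0
v_peak = √(507/64·3/4) = √(1521/256) = 39/16
t_a = (39/16)/(3/4) = 13/4; t_c = 0
T = 2·13/4 = 13/2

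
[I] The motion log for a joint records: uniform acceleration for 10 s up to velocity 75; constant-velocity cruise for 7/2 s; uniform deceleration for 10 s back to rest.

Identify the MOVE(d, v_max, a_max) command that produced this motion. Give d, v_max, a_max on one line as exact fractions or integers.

a_max = 75/10 = 15/2
d_a = ½·75·10 = 375; d_c = 75·7/2 = 525/2
d = 2·375 + 525/2 = 2025/2
t_c = 7/2 > 0 ⇒ limit active, v_max = 75

d=2025/2 v_max=75 a_max=15/2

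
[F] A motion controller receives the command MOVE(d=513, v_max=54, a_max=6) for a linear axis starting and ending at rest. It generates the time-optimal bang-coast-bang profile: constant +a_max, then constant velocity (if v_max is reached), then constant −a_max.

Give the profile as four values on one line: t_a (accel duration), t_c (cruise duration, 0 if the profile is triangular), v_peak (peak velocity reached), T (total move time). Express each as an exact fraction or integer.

vₘ²/aₘ = 54²/6 = 486
513 ≥ 486 ⇒ cruise phase
t_a = 54/6 = 9; v_peak = 54
d_cruise = 513 − 486 = 27; t_c = 27/54 = 1/2
T = 2·9 + 1/2 = 37/2

t_a=9 t_c=1/2 v_peak=54 T=37/2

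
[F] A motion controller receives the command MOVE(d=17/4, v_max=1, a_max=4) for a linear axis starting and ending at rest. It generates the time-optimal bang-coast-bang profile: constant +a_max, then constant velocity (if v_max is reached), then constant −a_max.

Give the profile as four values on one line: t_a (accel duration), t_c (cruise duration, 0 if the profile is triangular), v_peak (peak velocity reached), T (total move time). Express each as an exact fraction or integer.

t_a=1/4 t_c=4 v_peak=1 T=9/2

v_max²/a_max = 1²/4 = 1/4
17/4 ≥ 1/4 → trapezoidal
t_a = 1/4; v_peak = 1
d_cruise = 17/4 − 1/4 = 4; t_c = 4/1 = 4
T = 2·1/4 + 4 = 9/2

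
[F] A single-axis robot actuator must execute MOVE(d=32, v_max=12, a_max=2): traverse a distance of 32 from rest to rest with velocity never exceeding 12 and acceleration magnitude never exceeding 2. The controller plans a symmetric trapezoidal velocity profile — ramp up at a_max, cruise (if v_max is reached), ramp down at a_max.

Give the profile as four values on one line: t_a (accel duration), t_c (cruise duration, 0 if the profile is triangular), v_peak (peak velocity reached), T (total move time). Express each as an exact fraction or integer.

t_a=4 t_c=0 v_peak=8 T=8

vₘ²/aₘ = 12²/2 = 72
32 < 72 so t_c = 0
v_peak = √(32·2) = √64 = 8
t_a = 8/2 = 4; t_c = 0
T = 2·4 = 8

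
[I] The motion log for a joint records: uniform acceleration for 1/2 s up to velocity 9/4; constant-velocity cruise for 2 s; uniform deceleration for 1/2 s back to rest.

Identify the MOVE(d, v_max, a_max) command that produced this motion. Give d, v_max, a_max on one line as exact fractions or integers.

a_max = (9/4)/(1/2) = 9/2
d_a = ½·9/4·1/2 = 9/16; d_c = 9/4·2 = 9/2
d = 2·9/16 + 9/2 = 45/8
t_c = 2 > 0 so v_max = 9/4

d=45/8 v_max=9/4 a_max=9/2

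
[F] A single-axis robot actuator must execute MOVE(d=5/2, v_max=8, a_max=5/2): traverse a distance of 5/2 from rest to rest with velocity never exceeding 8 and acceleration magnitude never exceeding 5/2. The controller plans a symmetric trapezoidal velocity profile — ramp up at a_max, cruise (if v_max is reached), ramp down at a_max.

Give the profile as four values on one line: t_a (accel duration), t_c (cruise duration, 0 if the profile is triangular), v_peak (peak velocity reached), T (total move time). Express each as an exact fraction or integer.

v_max²/a_max = 8²/(5/2) = 128/5
5/2 < 128/5 → triangular
v_peak = √(5/2·5/2) = √(25/4) = 5/2
t_a = (5/2)/(5/2) = 1; t_c = 0
T = 2·1 = 2

t_a=1 t_c=0 v_peak=5/2 T=2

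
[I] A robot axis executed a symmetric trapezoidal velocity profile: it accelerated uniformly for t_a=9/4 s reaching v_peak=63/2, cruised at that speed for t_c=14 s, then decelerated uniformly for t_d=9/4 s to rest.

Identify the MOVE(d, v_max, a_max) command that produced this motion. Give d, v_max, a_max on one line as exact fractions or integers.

a_max = (63/2)/(9/4) = 14
d_a = ½·63/2·9/4 = 567/16; d_c = 63/2·14 = 441
d = 2·567/16 + 441 = 4095/8
t_c = 14 > 0 → v_max = v_peak = 63/2

d=4095/8 v_max=63/2 a_max=14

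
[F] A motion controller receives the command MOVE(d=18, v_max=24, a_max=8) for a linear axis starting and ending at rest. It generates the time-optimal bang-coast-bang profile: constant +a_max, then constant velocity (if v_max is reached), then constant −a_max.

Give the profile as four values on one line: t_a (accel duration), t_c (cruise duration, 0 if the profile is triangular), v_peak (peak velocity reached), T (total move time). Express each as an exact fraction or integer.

vₘ²/aₘ = 24²/8 = 72
18 < 72 so t_c = 0
v_peak = √(18·8) = √144 = 12
t_a = 12/8 = 3/2; t_c = 0
T = 2·3/2 = 3

t_a=3/2 t_c=0 v_peak=12 T=3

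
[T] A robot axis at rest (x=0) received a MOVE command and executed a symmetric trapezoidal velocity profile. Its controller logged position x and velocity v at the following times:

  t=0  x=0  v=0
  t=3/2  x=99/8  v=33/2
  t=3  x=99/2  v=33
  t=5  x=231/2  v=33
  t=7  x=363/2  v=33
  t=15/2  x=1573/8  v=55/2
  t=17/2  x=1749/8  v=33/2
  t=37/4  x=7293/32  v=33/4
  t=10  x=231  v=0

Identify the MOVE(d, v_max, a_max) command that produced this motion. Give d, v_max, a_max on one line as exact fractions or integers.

d=231 v_max=33 a_max=11

final state: t=10, x=231, v=0 → d = 231
a_max = (33/2−0)/(3/2−0) = 11
max v = 33 over t∈[3,7] → v_max = 33
check: 33·(3+4) = 231 ✓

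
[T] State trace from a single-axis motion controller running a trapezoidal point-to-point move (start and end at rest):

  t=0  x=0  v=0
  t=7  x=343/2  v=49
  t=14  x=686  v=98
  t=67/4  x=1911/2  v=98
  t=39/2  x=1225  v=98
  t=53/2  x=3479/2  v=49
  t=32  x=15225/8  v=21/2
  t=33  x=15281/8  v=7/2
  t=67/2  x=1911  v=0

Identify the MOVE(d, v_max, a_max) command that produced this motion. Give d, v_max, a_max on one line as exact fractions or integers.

final state: t=67/2, x=1911, v=0 → d = 1911
a_max = (49−0)/(7−0) = 7
max v = 98 over t∈[14,39/2] → v_max = 98
check: 98·(14+11/2) = 1911 ✓

d=1911 v_max=98 a_max=7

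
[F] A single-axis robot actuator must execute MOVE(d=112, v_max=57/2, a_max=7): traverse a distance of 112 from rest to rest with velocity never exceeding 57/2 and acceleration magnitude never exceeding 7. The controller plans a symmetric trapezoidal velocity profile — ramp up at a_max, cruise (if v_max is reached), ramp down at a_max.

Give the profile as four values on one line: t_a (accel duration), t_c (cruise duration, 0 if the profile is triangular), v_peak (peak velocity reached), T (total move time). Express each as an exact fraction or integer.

t_a=4 t_c=0 v_peak=28 T=8

(v_max)²/a_max = (57/2)²/7 = 3249/28
112 < 3249/28 so t_c = 0
v_peak = √(112·7) = √784 = 28
t_a = 28/7 = 4; t_c = 0
T = 2·4 = 8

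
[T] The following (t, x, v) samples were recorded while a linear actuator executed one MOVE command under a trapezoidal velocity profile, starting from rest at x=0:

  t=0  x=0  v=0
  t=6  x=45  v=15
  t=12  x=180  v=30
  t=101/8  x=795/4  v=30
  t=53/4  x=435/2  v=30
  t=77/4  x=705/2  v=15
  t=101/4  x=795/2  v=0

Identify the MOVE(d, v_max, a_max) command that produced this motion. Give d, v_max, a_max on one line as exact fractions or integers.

d=795/2 v_max=30 a_max=5/2

final state: t=101/4, x=795/2, v=0 → d = 795/2
a_max = (15−0)/(6−0) = 5/2
max v = 30 over t∈[12,53/4] → v_max = 30
check: 30·(12+5/4) = 795/2 ✓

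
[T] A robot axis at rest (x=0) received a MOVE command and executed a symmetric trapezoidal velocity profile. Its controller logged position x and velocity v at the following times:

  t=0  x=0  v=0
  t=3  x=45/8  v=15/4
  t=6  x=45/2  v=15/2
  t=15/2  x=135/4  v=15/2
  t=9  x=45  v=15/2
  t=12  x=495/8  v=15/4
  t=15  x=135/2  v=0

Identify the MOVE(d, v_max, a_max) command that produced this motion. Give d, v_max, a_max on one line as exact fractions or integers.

d=135/2 v_max=15/2 a_max=5/4

final state: t=15, x=135/2, v=0 → d = 135/2
a_max = (15/4−0)/(3−0) = 5/4
max v = 15/2 over t∈[6,9] → v_max = 15/2
check: 15/2·(6+3) = 135/2 ✓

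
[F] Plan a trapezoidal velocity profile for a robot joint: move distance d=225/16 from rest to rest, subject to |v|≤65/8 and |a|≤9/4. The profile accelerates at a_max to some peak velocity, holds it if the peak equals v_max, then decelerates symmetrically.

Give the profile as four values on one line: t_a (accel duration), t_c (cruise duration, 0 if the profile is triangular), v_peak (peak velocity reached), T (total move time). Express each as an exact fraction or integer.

vₘ²/aₘ = (65/8)²/(9/4) = 4225/144
225/16 < 4225/144 so t_c = 0
v_peak = √(225/16·9/4) = √(2025/64) = 45/8
t_a = (45/8)/(9/4) = 5/2; t_c = 0
T = 2·5/2 = 5

t_a=5/2 t_c=0 v_peak=45/8 T=5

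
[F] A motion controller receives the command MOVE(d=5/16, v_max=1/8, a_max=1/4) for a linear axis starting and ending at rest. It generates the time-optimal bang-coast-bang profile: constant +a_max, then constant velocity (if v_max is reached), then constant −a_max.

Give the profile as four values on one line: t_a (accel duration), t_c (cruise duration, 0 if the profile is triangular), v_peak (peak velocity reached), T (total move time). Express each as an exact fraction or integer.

t_a=1/2 t_c=2 v_peak=1/8 T=3

vₘ²/aₘ = (1/8)²/(1/4) = 1/16
5/16 ≥ 1/16 ⇒ cruise phase
t_a = (1/8)/(1/4) = 1/2; v_peak = 1/8
d_cruise = 5/16 − 1/16 = 1/4; t_c = (1/4)/(1/8) = 2
T = 2·1/2 + 2 = 3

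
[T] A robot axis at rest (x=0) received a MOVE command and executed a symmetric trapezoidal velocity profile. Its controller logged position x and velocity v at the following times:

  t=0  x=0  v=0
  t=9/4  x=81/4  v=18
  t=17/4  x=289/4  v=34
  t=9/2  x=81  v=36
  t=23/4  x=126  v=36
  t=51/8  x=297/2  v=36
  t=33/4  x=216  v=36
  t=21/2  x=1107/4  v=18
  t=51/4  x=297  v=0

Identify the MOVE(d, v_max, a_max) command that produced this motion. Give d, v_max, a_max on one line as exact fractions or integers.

d=297 v_max=36 a_max=8

final state: t=51/4, x=297, v=0 → d = 297
a_max = (18−0)/(9/4−0) = 8
max v = 36 over t∈[9/2,33/4] → v_max = 36
check: 36·(9/2+15/4) = 297 ✓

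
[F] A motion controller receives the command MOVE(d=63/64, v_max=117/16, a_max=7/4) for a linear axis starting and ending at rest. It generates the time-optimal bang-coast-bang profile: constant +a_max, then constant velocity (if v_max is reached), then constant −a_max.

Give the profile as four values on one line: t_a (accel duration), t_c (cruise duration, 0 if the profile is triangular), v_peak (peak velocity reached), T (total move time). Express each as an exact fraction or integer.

t_a=3/4 t_c=0 v_peak=21/16 T=3/2

(v_max)²/a_max = (117/16)²/(7/4) = 13689/448
63/64 < 13689/448 → triangular
v_peak = √(63/64·7/4) = √(441/256) = 21/16
t_a = (21/16)/(7/4) = 3/4; t_c = 0
T = 2·3/4 = 3/2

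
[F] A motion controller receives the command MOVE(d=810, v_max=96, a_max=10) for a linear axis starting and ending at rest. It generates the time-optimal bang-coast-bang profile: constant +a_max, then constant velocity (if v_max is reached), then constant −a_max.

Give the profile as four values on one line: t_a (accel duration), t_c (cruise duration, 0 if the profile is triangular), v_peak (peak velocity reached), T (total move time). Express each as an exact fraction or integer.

t_a=9 t_c=0 v_peak=90 T=18

v_max²/a_max = 96²/10 = 4608/5
810 < 4608/5 → triangular
v_peak = √(810·10) = √8100 = 90
t_a = 90/10 = 9; t_c = 0
T = 2·9 = 18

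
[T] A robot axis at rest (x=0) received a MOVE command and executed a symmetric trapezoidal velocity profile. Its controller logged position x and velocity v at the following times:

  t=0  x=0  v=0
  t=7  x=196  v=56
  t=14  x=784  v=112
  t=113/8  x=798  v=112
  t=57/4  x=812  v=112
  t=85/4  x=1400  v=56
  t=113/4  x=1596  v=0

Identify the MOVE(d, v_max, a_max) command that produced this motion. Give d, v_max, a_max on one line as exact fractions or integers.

d=1596 v_max=112 a_max=8

final state: t=113/4, x=1596, v=0 → d = 1596
a_max = (56−0)/(7−0) = 8
max v = 112 over t∈[14,57/4] → v_max = 112
check: 112·(14+1/4) = 1596 ✓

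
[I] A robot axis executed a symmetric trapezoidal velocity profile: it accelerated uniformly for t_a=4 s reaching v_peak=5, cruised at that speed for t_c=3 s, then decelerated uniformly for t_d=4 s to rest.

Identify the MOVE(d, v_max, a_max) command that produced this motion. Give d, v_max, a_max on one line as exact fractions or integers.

a_max = 5/4
d_a = ½·5·4 = 10; d_c = 5·3 = 15
d = 2·10 + 15 = 35
t_c = 3 > 0 so v_max = 5

d=35 v_max=5 a_max=5/4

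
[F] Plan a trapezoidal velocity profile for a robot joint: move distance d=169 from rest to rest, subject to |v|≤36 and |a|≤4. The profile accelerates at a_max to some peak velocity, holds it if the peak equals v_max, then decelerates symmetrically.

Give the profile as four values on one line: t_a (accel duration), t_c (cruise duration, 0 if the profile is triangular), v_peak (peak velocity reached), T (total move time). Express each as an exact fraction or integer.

t_a=13/2 t_c=0 v_peak=26 T=13

(v_max)²/a_max = 36²/4 = 324
169 < 324 → triangular
v_peak = √(169·4) = √676 = 26
t_a = 26/4 = 13/2; t_c = 0
T = 2·13/2 = 13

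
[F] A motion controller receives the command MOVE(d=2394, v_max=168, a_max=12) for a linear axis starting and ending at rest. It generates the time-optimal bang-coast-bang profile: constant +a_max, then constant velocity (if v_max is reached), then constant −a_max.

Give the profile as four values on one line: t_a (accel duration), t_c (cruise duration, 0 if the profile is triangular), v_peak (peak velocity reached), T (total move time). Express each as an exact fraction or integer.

t_a=14 t_c=1/4 v_peak=168 T=113/4

vₘ²/aₘ = 168²/12 = 2352
2394 ≥ 2352 so v_max reached
t_a = 168/12 = 14; v_peak = 168
d_cruise = 2394 − 2352 = 42; t_c = 42/168 = 1/4
T = 2·14 + 1/4 = 113/4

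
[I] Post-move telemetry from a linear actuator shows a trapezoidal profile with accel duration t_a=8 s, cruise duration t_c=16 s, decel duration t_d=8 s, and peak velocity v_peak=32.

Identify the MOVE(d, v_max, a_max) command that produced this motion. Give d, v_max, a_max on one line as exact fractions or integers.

d=768 v_max=32 a_max=4

a_max = 32/8 = 4
d_a = ½·32·8 = 128; d_c = 32·16 = 512
d = 2·128 + 512 = 768
t_c = 16 > 0 so v_max = 32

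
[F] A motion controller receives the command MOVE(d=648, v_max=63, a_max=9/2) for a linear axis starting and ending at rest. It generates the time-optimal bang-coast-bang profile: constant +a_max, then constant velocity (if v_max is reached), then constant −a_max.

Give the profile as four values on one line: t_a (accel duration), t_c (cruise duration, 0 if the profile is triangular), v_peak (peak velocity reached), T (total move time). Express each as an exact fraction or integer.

t_a=12 t_c=0 v_peak=54 T=24

v_max²/a_max = 63²/(9/2) = 882
648 < 882 → triangular
v_peak = √(648·9/2) = √2916 = 54
t_a = 54/(9/2) = 12; t_c = 0
T = 2·12 = 24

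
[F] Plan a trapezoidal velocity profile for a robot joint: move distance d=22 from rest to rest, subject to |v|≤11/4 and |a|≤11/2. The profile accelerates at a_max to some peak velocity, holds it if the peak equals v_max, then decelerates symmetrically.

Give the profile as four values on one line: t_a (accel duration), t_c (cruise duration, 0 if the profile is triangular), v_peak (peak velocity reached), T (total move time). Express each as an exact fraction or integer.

v_max²/a_max = (11/4)²/(11/2) = 11/8
22 ≥ 11/8 ⇒ cruise phase
t_a = (11/4)/(11/2) = 1/2; v_peak = 11/4
d_cruise = 22 − 11/8 = 165/8; t_c = (165/8)/(11/4) = 15/2
T = 2·1/2 + 15/2 = 17/2

t_a=1/2 t_c=15/2 v_peak=11/4 T=17/2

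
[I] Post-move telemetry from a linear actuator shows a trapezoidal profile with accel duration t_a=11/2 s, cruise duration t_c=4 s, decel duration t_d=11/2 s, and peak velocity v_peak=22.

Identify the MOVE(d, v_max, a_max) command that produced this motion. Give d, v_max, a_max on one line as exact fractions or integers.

a_max = 22/(11/2) = 4
d_a = ½·22·11/2 = 121/2; d_c = 22·4 = 88
d = 2·121/2 + 88 = 209
t_c = 4 > 0 so v_max = 22

d=209 v_max=22 a_max=4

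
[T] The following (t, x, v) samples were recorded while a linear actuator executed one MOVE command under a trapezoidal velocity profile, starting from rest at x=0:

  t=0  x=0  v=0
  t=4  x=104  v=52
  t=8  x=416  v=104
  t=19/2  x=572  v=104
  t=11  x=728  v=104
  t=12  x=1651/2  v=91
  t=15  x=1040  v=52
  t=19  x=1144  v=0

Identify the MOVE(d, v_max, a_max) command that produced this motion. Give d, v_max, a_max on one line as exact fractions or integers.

d=1144 v_max=104 a_max=13

final state: t=19, x=1144, v=0 → d = 1144
a_max = (52−0)/(4−0) = 13
max v = 104 over t∈[8,11] → v_max = 104
check: 104·(8+3) = 1144 ✓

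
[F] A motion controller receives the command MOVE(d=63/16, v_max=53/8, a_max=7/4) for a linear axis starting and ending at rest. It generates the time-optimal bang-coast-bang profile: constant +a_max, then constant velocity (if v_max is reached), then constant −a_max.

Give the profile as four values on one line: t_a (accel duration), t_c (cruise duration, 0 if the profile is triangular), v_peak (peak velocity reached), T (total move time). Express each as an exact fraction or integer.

v_max²/a_max = (53/8)²/(7/4) = 2809/112
63/16 < 2809/112 ⇒ no cruise
v_peak = √(63/16·7/4) = √(441/64) = 21/8
t_a = (21/8)/(7/4) = 3/2; t_c = 0
T = 2·3/2 = 3

t_a=3/2 t_c=0 v_peak=21/8 T=3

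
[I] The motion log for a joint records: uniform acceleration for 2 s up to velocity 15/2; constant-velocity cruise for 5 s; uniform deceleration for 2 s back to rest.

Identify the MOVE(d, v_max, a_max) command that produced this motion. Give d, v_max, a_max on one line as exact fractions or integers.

d=105/2 v_max=15/2 a_max=15/4

a_max = (15/2)/2 = 15/4
d_a = ½·15/2·2 = 15/2; d_c = 15/2·5 = 75/2
d = 2·15/2 + 75/2 = 105/2
t_c = 5 > 0 so v_max = 15/2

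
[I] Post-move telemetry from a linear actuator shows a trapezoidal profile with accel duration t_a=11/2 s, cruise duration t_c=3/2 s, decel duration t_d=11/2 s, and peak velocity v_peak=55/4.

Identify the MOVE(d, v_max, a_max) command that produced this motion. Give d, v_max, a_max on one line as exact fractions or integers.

d=385/4 v_max=55/4 a_max=5/2

a_max = (55/4)/(11/2) = 5/2
d_a = ½·55/4·11/2 = 605/16; d_c = 55/4·3/2 = 165/8
d = 2·605/16 + 165/8 = 385/4
t_c = 3/2 > 0 ⇒ limit active, v_max = 55/4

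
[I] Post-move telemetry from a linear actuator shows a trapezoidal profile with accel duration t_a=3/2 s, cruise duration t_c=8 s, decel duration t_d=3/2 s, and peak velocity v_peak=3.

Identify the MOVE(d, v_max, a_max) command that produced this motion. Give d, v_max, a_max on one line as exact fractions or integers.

a_max = 3/(3/2) = 2
d_a = ½·3·3/2 = 9/4; d_c = 3·8 = 24
d = 2·9/4 + 24 = 57/2
t_c = 8 > 0 so v_max = 3

d=57/2 v_max=3 a_max=2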